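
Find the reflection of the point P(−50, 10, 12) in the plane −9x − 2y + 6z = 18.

With n = (−9, −2, 6), the signed offset is (n·P − 18)/|n|² = 484/121 = 4.
P' = P − 2t·n = (−50, 10, 12) − 8·(−9, −2, 6) = (22, 26, −36).

(22, 26, -36)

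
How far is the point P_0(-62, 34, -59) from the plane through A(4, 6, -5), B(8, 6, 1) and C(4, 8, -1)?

22/√29

AB = (4, 0, 6) and AC = (0, 2, 4), so a normal is n = AB × AC = (-12, -16, 8).
n = (-12, -16, 8); n·P − (-184) = -88; |n| = 4√29; distance = 88/(4√29) = 22√29/29.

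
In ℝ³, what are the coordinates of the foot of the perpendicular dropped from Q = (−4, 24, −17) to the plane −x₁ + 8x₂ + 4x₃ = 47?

(-3, 16, -21)

n = (−1, 8, 4), |n|² = 81, and n·Q − 47 = 81.
t = 81/81 = 1, so the foot is Q − t·n = (−4, 24, −17) − 1·(−1, 8, 4) = (−3, 16, −21).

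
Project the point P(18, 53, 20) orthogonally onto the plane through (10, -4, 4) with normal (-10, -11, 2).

n = (-10, -11, 2), |n|² = 225, and n·P − (-48) = -675.
t = -675/225 = -3, so the foot is P − t·n = (18, 53, 20) − (-3)·(-10, -11, 2) = (-12, 20, 26).

(-12, 20, 26)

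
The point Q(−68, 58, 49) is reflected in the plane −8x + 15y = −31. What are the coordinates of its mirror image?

(12, -92, 49)

n = (−8, 15, 0), |n|² = 289, n·Q − (-31) = 1445, so t = 1445/289 = 5.
Foot F = Q − 5·n = (−28, −17, 49); the reflection is 2F − Q = (12, −92, 49).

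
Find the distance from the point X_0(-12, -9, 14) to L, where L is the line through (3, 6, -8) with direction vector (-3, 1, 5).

Direction vector d = (-3, 1, 5).
AP = (-15, -15, 22), and AP × d = (-97, 9, -60).
|AP × d|² = 13090 and |d|² = 35, so the distance is √(13090/35) = √374.

√374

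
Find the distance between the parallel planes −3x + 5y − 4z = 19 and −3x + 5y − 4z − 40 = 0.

Both planes have normal n = (−3, 5, −4), |n| = 5√2. Any point on the first plane is at distance |40 − 19|/|n| = 21/(5√2) from the second.

21/(5√2)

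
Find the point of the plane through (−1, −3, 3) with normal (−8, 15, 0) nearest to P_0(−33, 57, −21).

(-1, -3, -21)

n = (−8, 15, 0), |n|² = 289, and n·P_0 − (-37) = 1156.
t = 1156/289 = 4, so the foot is P_0 − t·n = (−33, 57, −21) − 4·(−8, 15, 0) = (−1, −3, −21).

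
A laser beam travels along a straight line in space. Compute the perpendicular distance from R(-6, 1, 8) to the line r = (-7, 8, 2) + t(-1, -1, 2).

Direction vector d = (-1, -1, 2).
AP = (1, -7, 6), and AP × d = (-8, -8, -8).
|AP × d|² = 192 and |d|² = 6, so the distance is √(192/6) = √32 = 4√2.

4√2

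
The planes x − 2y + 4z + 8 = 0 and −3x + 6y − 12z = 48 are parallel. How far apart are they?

8√21/21

Divide the second equation by -3 to match normals: x − 2y + 4z = -16.
With common normal n = (1, −2, 4) (|n| = √21), the distance is |(-8) − (-16)|/|n| = 8/√21.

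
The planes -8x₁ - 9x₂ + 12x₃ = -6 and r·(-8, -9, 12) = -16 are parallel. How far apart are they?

10/17

Both planes have normal n = (-8, -9, 12), |n| = 17. Any point on the first plane is at distance |(-16) − (-6)|/|n| = 10/17 from the second.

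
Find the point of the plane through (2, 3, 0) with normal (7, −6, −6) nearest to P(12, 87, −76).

(118/11, 969/11, -824/11)

The perpendicular from P has direction n = (7, −6, −6): r = (12, 87, −76) + λ(7, −6, −6).
Substitute into the plane: n·(P + λn) = -4 gives 18 + 121λ = -4, so λ = -2/11.
Foot = (12, 87, −76) + (-2/11)·(7, −6, −6) = (118/11, 969/11, −824/11).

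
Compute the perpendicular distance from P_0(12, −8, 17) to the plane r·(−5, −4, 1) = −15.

2√42/21

n = (−5, −4, 1); n·P − (-15) = 4; |n| = √42; distance = 4/√42.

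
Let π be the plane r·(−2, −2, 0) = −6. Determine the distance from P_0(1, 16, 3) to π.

Normal vector n = (−2, −2, 0), and n·(1, 16, 3) − (−6) = −28.
|n| = √(4 + 4 + 0) = 2√2, so the distance is |-28|/(2√2) = 7√2.

7√2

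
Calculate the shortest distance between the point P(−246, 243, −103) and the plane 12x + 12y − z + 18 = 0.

5

Normal vector n = (12, 12, −1), and n·(−246, 243, −103) − (−18) = 85.
|n| = √(144 + 144 + 1) = 17, so the distance is |85|/17 = 5.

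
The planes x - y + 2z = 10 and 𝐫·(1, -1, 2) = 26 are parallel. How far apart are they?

8√6/3

With common normal n = (1, -1, 2) (|n| = √6), the distance is |10 − 26|/|n| = 16/√6 = 8√6/3.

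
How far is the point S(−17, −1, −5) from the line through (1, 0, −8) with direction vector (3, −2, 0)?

Direction vector d = (3, −2, 0).
AP = (−18, −1, 3), and AP × d = (6, 9, 39).
|AP × d|² = 1638 and |d|² = 13, so the distance is √(1638/13) = √126 = 3√14.

3√14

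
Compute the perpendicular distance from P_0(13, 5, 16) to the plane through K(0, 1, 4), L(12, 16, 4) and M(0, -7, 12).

KL = (12, 15, 0) and KM = (0, -8, 8), so a normal is n = KL × KM = (120, -96, -96).
d = |120·13 + (-96)·5 + (-96)·16 − (-480)| / √(14400 + 9216 + 9216) = |24| / (24√57) = 1/√57.

1/√57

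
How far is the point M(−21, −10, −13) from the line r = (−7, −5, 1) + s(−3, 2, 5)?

Direction vector d = (−3, 2, 5).
AP = (−14, −5, −14); AP·d = -38, |AP|² = 417, |d|² = 38.
distance² = |AP|² − (AP·d)²/|d|² = 417 − 1444/38 = 379, so the distance is √379.

√379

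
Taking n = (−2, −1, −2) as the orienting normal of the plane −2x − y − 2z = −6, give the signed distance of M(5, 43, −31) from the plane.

n·M − (-6) = 15.
|n| = 3, so the signed distance is 15/3 = 5.

5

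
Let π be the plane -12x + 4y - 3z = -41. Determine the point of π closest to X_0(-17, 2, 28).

(-5, -2, 31)

n = (-12, 4, -3), |n|² = 169, and n·X_0 − (-41) = 169.
t = 169/169 = 1, so the foot is X_0 − t·n = (-17, 2, 28) − 1·(-12, 4, -3) = (-5, -2, 31).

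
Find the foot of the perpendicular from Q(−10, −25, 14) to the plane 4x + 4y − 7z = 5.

n = (4, 4, −7), |n|² = 81, and n·Q − 5 = -243.
t = -243/81 = -3, so the foot is Q − t·n = (−10, −25, 14) − (-3)·(4, 4, −7) = (2, −13, −7).

(2, -13, -7)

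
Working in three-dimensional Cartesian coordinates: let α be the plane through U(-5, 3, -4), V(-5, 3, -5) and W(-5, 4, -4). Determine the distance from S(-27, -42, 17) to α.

22

UV = (0, 0, -1) and UW = (0, 1, 0), so a normal is n = UV × UW = (1, 0, 0).
Then n·(-27, -42, 17) - (-5) = -22.
|n| = √(1 + 0 + 0) = 1, so the distance is |-22|/1 = 22.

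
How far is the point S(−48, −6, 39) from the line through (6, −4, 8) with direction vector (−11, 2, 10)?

√281

Direction vector d = (−11, 2, 10).
AP = (−54, −2, 31); AP·d = 900, |AP|² = 3881, |d|² = 225.
distance² = |AP|² − (AP·d)²/|d|² = 3881 − 810000/225 = 281, so the distance is √281.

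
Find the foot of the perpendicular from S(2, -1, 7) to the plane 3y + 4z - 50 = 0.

n = (0, 3, 4), |n|² = 25, and n·S − 50 = -25.
t = -25/25 = -1, so the foot is S − t·n = (2, -1, 7) − (-1)·(0, 3, 4) = (2, 2, 11).

(2, 2, 11)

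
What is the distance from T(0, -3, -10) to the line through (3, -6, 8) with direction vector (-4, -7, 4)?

3√29

Direction vector d = (-4, -7, 4).
AP = (-3, 3, -18); AP·d = -81, |AP|² = 342, |d|² = 81.
distance² = |AP|² − (AP·d)²/|d|² = 342 − 6561/81 = 261, so the distance is 3√29.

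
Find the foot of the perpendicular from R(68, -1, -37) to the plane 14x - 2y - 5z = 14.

The perpendicular from R has direction n = (14, -2, -5): r = (68, -1, -37) + λ(14, -2, -5).
Substitute into the plane: n·(R + λn) = 14 gives 1139 + 225λ = 14, so λ = -5.
Foot = (68, -1, -37) + (-5)·(14, -2, -5) = (-2, 9, -12).

(-2, 9, -12)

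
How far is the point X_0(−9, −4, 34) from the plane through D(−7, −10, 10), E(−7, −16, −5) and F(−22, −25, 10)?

DE = (0, −6, −15) and DF = (−15, −15, 0), so a normal is n = DE × DF = (−225, 225, −90).
Then n·(−9, −4, 34) − (−1575) = −360.
|n| = √(50625 + 50625 + 8100) = 135√6, so the distance is |-360|/(135√6) = 8/(3√6).

4√6/9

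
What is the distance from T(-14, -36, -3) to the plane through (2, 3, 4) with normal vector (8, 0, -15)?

The plane has equation n·(r − (2, 3, 4)) = 0, i.e. n·r = -44.
Then n·(-14, -36, -3) - (-44) = -23.
|n| = √(64 + 0 + 225) = 17, so the distance is |-23|/17 = 23/17.

23/17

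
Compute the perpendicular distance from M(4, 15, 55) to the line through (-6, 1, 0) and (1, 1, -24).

√821

A direction vector is d = (7, 0, -24).
AP = (10, 14, 55), and AP × d = (-336, 625, -98).
|AP × d|² = 513125 and |d|² = 625, so the distance is √(513125/625) = √821.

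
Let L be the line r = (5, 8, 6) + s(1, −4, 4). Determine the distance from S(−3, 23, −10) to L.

√17

Direction vector d = (1, −4, 4).
AP = (−8, 15, −16), and AP × d = (−4, 16, 17).
|AP × d|² = 561 and |d|² = 33, so the distance is √(561/33) = √17.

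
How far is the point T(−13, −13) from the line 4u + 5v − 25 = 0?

The normal to the line is n = (4, 5) with |n| = √41.
|n·T − 25| = |-117 − 25| = 142, so the distance is 142/√41.

142/√41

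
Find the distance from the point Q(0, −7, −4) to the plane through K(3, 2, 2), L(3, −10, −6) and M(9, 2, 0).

3√14/14

KL = (0, −12, −8) and KM = (6, 0, −2), so a normal is n = KL × KM = (24, −48, 72).
d = |24·0 + (-48)·(-7) + 72·(-4) − 120| / √(576 + 2304 + 5184) = |-72| / (24√14) = 3√14/14.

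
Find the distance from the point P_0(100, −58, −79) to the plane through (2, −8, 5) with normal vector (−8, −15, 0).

The plane has equation n·(r − (2, −8, 5)) = 0, i.e. n·r = 104.
d = |(-8)·100 + (-15)·(-58) − 104| / √(64 + 225 + 0) = |-34| / 17 = 2.

2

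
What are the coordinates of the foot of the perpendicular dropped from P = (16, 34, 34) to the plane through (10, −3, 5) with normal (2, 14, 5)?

The perpendicular from P has direction n = (2, 14, 5): r = (16, 34, 34) + t(2, 14, 5).
Substitute into the plane: n·(P + tn) = 3 gives 678 + 225t = 3, so t = -3.
Foot = (16, 34, 34) + (-3)·(2, 14, 5) = (10, −8, 19).

(10, -8, 19)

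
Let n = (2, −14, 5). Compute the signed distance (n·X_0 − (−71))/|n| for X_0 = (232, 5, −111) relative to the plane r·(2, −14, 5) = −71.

n·X_0 − (-71) = -90.
|n| = 15, so the signed distance is -90/15 = -6.

-6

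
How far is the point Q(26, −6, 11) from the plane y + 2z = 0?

Normal vector n = (0, 1, 2), and n·(26, −6, 11) − 0 = 16.
|n| = √(0 + 1 + 4) = √5, so the distance is |16|/√5 = 16/√5.

16/√5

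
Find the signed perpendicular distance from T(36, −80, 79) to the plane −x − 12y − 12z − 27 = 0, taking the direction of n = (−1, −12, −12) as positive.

n·T − 27 = -51.
|n| = 17, so the signed distance is -51/17 = -3.

-3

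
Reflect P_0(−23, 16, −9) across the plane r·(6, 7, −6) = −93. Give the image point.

With n = (6, 7, −6), the signed offset is (n·P_0 − (-93))/|n|² = 121/121 = 1.
P_0' = P_0 − 2t·n = (−23, 16, −9) − 2·(6, 7, −6) = (−35, 2, 3).

(-35, 2, 3)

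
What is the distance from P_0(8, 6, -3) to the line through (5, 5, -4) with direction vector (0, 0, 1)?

√10

Direction vector d = (0, 0, 1).
AP = (3, 1, 1); AP·d = 1, |AP|² = 11, |d|² = 1.
distance² = |AP|² − (AP·d)²/|d|² = 11 − 1/1 = 10, so the distance is √10.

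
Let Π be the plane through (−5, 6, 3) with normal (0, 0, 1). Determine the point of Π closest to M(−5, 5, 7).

(-5, 5, 3)

n = (0, 0, 1), |n|² = 1, and n·M − 3 = 4.
t = 4/1 = 4, so the foot is M − t·n = (−5, 5, 7) − 4·(0, 0, 1) = (−5, 5, 3).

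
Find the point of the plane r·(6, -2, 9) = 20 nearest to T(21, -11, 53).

n = (6, -2, 9), |n|² = 121, and n·T − 20 = 605.
t = 605/121 = 5, so the foot is T − t·n = (21, -11, 53) − 5·(6, -2, 9) = (-9, -1, 8).

(-9, -1, 8)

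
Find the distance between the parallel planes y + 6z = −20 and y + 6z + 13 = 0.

7/√37

With common normal n = (0, 1, 6) (|n| = √37), the distance is |(-20) − (-13)|/|n| = 7/√37.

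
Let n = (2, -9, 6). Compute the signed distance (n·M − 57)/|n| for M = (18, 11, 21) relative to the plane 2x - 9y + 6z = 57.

n·M − 57 = 6.
|n| = 11, so the signed distance is 6/11.

6/11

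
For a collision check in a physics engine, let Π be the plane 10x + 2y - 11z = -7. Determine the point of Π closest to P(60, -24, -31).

(20, -32, 13)

The perpendicular from P has direction n = (10, 2, -11): r = (60, -24, -31) + λ(10, 2, -11).
Substitute into the plane: n·(P + λn) = -7 gives 893 + 225λ = -7, so λ = -4.
Foot = (60, -24, -31) + (-4)·(10, 2, -11) = (20, -32, 13).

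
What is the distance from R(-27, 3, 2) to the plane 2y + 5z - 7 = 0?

9√29/29

Normal vector n = (0, 2, 5), and n·(-27, 3, 2) - 7 = 9.
|n| = √(0 + 4 + 25) = √29, so the distance is |9|/√29 = 9/√29.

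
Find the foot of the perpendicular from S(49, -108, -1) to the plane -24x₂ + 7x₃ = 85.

n = (0, -24, 7), |n|² = 625, and n·S − 85 = 2500.
t = 2500/625 = 4, so the foot is S − t·n = (49, -108, -1) − 4·(0, -24, 7) = (49, -12, -29).

(49, -12, -29)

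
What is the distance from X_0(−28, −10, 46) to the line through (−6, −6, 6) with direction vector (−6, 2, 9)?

2√41

Direction vector d = (−6, 2, 9).
AP = (−22, −4, 40), and AP × d = (−116, −42, −68).
|AP × d|² = 19844 and |d|² = 121, so the distance is √(19844/121) = √164 = 2√41.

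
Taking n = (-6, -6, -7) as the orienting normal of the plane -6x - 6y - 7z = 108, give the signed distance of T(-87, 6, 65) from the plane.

n·T − 108 = -77.
|n| = 11, so the signed distance is -77/11 = -7.

-7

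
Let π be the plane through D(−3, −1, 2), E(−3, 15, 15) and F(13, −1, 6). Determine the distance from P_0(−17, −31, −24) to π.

10/7

DE = (0, 16, 13) and DF = (16, 0, 4), so a normal is n = DE × DF = (64, 208, −256).
Then n·(−17, −31, −24) − (−912) = −480.
|n| = √(4096 + 43264 + 65536) = 336, so the distance is |-480|/336 = 10/7.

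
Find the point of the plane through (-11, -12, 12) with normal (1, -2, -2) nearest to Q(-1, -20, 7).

The perpendicular from Q has direction n = (1, -2, -2): r = (-1, -20, 7) + t(1, -2, -2).
Substitute into the plane: n·(Q + tn) = -11 gives 25 + 9t = -11, so t = -4.
Foot = (-1, -20, 7) + (-4)·(1, -2, -2) = (-5, -12, 15).

(-5, -12, 15)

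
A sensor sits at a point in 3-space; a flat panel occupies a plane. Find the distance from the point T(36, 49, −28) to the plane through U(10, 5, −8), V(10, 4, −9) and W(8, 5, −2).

UV = (0, −1, −1) and UW = (−2, 0, 6), so a normal is n = UV × UW = (−6, 2, −2).
Then n·(36, 49, −28) − (−34) = −28.
|n| = √(36 + 4 + 4) = 2√11, so the distance is |-28|/(2√11) = 14/√11.

14/√11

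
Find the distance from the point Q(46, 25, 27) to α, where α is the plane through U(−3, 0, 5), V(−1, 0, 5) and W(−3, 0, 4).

25

UV = (2, 0, 0) and UW = (0, 0, −1), so a normal is n = UV × UW = (0, 2, 0).
Then n·(46, 25, 27) − 0 = 50.
|n| = √(0 + 4 + 0) = 2, so the distance is |50|/2 = 25.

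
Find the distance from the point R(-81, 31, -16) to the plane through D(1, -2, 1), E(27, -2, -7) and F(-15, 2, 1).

1

DE = (26, 0, -8) and DF = (-16, 4, 0), so a normal is n = DE × DF = (32, 128, 104).
Then n·(-81, 31, -16) - (-120) = -168.
|n| = √(1024 + 16384 + 10816) = 168, so the distance is |-168|/168 = 1.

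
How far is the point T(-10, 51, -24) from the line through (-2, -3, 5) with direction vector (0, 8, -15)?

2√305

Direction vector d = (0, 8, -15).
AP = (-8, 54, -29), and AP × d = (-578, -120, -64).
|AP × d|² = 352580 and |d|² = 289, so the distance is √(352580/289) = √1220 = 2√305.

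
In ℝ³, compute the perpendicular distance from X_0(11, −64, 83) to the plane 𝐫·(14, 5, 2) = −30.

d = |14·11 + 5·(-64) + 2·83 − (-30)| / √(196 + 25 + 4) = |30| / 15 = 2.

2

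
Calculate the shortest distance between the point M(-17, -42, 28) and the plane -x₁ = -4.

n = (-1, 0, 0); n·P − (-4) = 21; |n| = 1; distance = 21/1 = 21.

21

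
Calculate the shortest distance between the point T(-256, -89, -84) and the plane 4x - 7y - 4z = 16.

d = |4·(-256) + (-7)·(-89) + (-4)·(-84) − 16| / √(16 + 49 + 16) = |-81| / 9 = 9.

9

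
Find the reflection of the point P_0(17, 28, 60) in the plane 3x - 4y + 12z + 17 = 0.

With n = (3, -4, 12), the signed offset is (n·P_0 − (-17))/|n|² = 676/169 = 4.
P_0' = P_0 − 2t·n = (17, 28, 60) − 8·(3, -4, 12) = (-7, 60, -36).

(-7, 60, -36)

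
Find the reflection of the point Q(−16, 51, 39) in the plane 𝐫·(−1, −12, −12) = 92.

(-24, -45, -57)

With n = (−1, −12, −12), the signed offset is (n·Q − 92)/|n|² = -1156/289 = -4.
Q' = Q − 2t·n = (−16, 51, 39) − (-8)·(−1, −12, −12) = (−24, −45, −57).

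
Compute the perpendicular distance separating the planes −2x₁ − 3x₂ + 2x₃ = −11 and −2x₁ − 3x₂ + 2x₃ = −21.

With common normal n = (−2, −3, 2) (|n| = √17), the distance is |(-11) − (-21)|/|n| = 10/√17 = 10√17/17.

10√17/17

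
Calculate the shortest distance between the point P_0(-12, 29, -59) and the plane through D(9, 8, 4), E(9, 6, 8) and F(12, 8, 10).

DE = (0, -2, 4) and DF = (3, 0, 6), so a normal is n = DE × DF = (-12, 12, 6).
n = (-12, 12, 6); n·P − 12 = 126; |n| = 18; distance = 126/18 = 7.

7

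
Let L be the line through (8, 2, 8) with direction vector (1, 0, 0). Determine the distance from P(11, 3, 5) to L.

√10

Direction vector d = (1, 0, 0).
AP = (3, 1, -3), and AP × d = (0, -3, -1).
|AP × d|² = 10 and |d|² = 1, so the distance is √10.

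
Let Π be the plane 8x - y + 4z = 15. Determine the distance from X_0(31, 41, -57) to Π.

4

Normal vector n = (8, -1, 4), and n·(31, 41, -57) - 15 = -36.
|n| = √(64 + 1 + 16) = 9, so the distance is |-36|/9 = 4.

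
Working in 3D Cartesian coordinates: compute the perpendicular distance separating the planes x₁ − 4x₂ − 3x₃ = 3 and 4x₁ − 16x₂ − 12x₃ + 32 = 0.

11√26/26

Divide the second equation by 4 to match normals: x₁ − 4x₂ − 3x₃ = -8.
With common normal n = (1, −4, −3) (|n| = √26), the distance is |3 − (-8)|/|n| = 11/√26.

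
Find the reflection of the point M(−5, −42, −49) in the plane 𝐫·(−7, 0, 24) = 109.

(-33, -42, 47)

n = (−7, 0, 24), |n|² = 625, n·M − 109 = -1250, so t = -1250/625 = -2.
Foot F = M − (-2)·n = (−19, −42, −1); the reflection is 2F − M = (−33, −42, 47).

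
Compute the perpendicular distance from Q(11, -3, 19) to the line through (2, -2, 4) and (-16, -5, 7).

√269

A direction vector is d = (-18, -3, 3).
AP = (9, -1, 15); AP·d = -114, |AP|² = 307, |d|² = 342.
distance² = |AP|² − (AP·d)²/|d|² = 307 − 12996/342 = 269, so the distance is √269.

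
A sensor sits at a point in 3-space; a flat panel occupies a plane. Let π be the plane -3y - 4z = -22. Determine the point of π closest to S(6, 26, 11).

(6, 14, -5)

The perpendicular from S has direction n = (0, -3, -4): r = (6, 26, 11) + λ(0, -3, -4).
Substitute into the plane: n·(S + λn) = -22 gives -122 + 25λ = -22, so λ = 4.
Foot = (6, 26, 11) + 4·(0, -3, -4) = (6, 14, -5).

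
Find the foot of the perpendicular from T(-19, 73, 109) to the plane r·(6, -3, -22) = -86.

n = (6, -3, -22), |n|² = 529, and n·T − (-86) = -2645.
t = -2645/529 = -5, so the foot is T − t·n = (-19, 73, 109) − (-5)·(6, -3, -22) = (11, 58, -1).

(11, 58, -1)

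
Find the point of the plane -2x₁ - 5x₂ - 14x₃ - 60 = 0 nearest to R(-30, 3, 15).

(-32, -2, 1)

The perpendicular from R has direction n = (-2, -5, -14): r = (-30, 3, 15) + t(-2, -5, -14).
Substitute into the plane: n·(R + tn) = 60 gives -165 + 225t = 60, so t = 1.
Foot = (-30, 3, 15) + 1·(-2, -5, -14) = (-32, -2, 1).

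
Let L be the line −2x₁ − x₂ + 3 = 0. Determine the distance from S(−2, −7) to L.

d = |(-2)·(-2) + (-1)·(-7) − (-3)| / √(4 + 1) = |14|/√5 = 14√5/5.

14/√5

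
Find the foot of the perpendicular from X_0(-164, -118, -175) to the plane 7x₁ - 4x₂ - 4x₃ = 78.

(-478/3, -362/3, -533/3)

The perpendicular from X_0 has direction n = (7, -4, -4): r = (-164, -118, -175) + λ(7, -4, -4).
Substitute into the plane: n·(X_0 + λn) = 78 gives 24 + 81λ = 78, so λ = 2/3.
Foot = (-164, -118, -175) + (2/3)·(7, -4, -4) = (-478/3, -362/3, -533/3).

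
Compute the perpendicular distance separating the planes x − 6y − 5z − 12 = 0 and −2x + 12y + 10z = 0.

12/√62

Divide the second equation by -2 to match normals: x − 6y − 5z = 0.
With common normal n = (1, −6, −5) (|n| = √62), the distance is |12 − 0|/|n| = 12/√62 = 6√62/31.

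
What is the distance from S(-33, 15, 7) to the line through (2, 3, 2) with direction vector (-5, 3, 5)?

Direction vector d = (-5, 3, 5).
AP = (-35, 12, 5), and AP × d = (45, 150, -45).
|AP × d|² = 26550 and |d|² = 59, so the distance is √(26550/59) = √450 = 15√2.

15√2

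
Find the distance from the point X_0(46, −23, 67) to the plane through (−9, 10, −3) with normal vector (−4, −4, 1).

The plane has equation n·(r − (−9, 10, −3)) = 0, i.e. n·r = -7.
Then n·(46, −23, 67) − (−7) = −18.
|n| = √(16 + 16 + 1) = √33, so the distance is |-18|/√33 = 6√33/11.

6√33/11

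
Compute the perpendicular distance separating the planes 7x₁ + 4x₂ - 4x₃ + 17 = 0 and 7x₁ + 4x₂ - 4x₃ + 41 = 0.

8/3

With common normal n = (7, 4, -4) (|n| = 9), the distance is |(-17) − (-41)|/|n| = 24/9 = 8/3.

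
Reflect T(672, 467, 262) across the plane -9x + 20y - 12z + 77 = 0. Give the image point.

(16962/25, 2263/5, 6766/25)

n = (-9, 20, -12), |n|² = 625, n·T − (-77) = 225, so t = 225/625 = 9/25.
Foot F = T − (9/25)·n = (16881/25, 2299/5, 6658/25); the reflection is 2F − T = (16962/25, 2263/5, 6766/25).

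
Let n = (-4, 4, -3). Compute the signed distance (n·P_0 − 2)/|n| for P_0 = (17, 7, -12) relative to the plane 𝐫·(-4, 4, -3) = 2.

n·P_0 − 2 = -6.
|n| = √41, so the signed distance is -6√41/41.

-6√41/41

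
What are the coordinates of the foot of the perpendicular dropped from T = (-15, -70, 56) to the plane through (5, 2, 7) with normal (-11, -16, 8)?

(29, -6, 24)

n = (-11, -16, 8), |n|² = 441, and n·T − (-31) = 1764.
t = 1764/441 = 4, so the foot is T − t·n = (-15, -70, 56) − 4·(-11, -16, 8) = (29, -6, 24).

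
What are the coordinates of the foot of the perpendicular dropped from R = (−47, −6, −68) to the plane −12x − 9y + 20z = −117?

The perpendicular from R has direction n = (−12, −9, 20): r = (−47, −6, −68) + λ(−12, −9, 20).
Substitute into the plane: n·(R + λn) = -117 gives -742 + 625λ = -117, so λ = 1.
Foot = (−47, −6, −68) + 1·(−12, −9, 20) = (−59, −15, −48).

(-59, -15, -48)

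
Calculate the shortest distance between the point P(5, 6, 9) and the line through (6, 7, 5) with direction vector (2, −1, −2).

3

Direction vector d = (2, −1, −2).
AP = (−1, −1, 4); AP·d = -9, |AP|² = 18, |d|² = 9.
distance² = |AP|² − (AP·d)²/|d|² = 18 − 81/9 = 9, so the distance is 3.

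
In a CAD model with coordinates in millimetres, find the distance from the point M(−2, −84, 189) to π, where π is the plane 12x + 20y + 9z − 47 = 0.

d = |12·(-2) + 20·(-84) + 9·189 − 47| / √(144 + 400 + 81) = |-50| / 25 = 2.

2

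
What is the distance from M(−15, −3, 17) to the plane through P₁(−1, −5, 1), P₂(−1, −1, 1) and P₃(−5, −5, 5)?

P₁P₂ = (0, 4, 0) and P₁P₃ = (−4, 0, 4), so a normal is n = P₁P₂ × P₁P₃ = (16, 0, 16).
Then n·(−15, −3, 17) − 0 = 32.
|n| = √(256 + 0 + 256) = 16√2, so the distance is |32|/(16√2) = √2.

√2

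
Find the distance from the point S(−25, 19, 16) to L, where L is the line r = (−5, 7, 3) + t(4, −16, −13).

4√17

Direction vector d = (4, −16, −13).
AP = (−20, 12, 13), and AP × d = (52, −208, 272).
|AP × d|² = 119952 and |d|² = 441, so the distance is √(119952/441) = √272 = 4√17.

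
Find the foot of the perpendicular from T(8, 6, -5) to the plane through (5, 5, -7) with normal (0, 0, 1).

The perpendicular from T has direction n = (0, 0, 1): r = (8, 6, -5) + μ(0, 0, 1).
Substitute into the plane: n·(T + μn) = -7 gives -5 + 1μ = -7, so μ = -2.
Foot = (8, 6, -5) + (-2)·(0, 0, 1) = (8, 6, -7).

(8, 6, -7)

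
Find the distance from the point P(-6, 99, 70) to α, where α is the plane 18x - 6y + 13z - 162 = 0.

2

n = (18, -6, 13); n·P − 162 = 46; |n| = 23; distance = 46/23 = 2.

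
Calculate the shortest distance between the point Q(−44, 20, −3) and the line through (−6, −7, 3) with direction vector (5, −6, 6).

Direction vector d = (5, −6, 6).
AP = (−38, 27, −6), and AP × d = (126, 198, 93).
|AP × d|² = 63729 and |d|² = 97, so the distance is √(63729/97) = √657 = 3√73.

3√73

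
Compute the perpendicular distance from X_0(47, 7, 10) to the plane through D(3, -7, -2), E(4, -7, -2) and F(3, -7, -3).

DE = (1, 0, 0) and DF = (0, 0, -1), so a normal is n = DE × DF = (0, 1, 0).
Then n·(47, 7, 10) - (-7) = 14.
|n| = √(0 + 1 + 0) = 1, so the distance is |14|/1 = 14.

14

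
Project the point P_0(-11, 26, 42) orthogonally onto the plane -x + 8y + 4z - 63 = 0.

The perpendicular from P_0 has direction n = (-1, 8, 4): r = (-11, 26, 42) + μ(-1, 8, 4).
Substitute into the plane: n·(P_0 + μn) = 63 gives 387 + 81μ = 63, so μ = -4.
Foot = (-11, 26, 42) + (-4)·(-1, 8, 4) = (-7, -6, 26).

(-7, -6, 26)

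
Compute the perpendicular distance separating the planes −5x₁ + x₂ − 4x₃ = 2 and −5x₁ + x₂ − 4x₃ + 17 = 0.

With common normal n = (−5, 1, −4) (|n| = √42), the distance is |2 − (-17)|/|n| = 19/√42 = 19√42/42.

19√42/42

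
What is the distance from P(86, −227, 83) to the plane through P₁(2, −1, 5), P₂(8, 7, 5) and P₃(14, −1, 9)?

P₁P₂ = (6, 8, 0) and P₁P₃ = (12, 0, 4), so a normal is n = P₁P₂ × P₁P₃ = (32, −24, −96).
d = |32·86 + (-24)·(-227) + (-96)·83 − (-392)| / √(1024 + 576 + 9216) = |624| / 104 = 6.

6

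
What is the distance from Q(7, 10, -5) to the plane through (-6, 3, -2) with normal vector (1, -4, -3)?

3√26/13

The plane has equation n·(r − (-6, 3, -2)) = 0, i.e. n·r = -12.
d = |1·7 + (-4)·10 + (-3)·(-5) − (-12)| / √(1 + 16 + 9) = |-6| / √26 = 6/√26.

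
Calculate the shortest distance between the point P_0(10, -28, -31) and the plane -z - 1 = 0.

30

Normal vector n = (0, 0, -1), and n·(10, -28, -31) - 1 = 30.
|n| = √(0 + 0 + 1) = 1, so the distance is |30|/1 = 30.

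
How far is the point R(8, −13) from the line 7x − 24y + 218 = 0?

586/25

d = |7·8 + (-24)·(-13) − (-218)| / √(49 + 576) = |586|/25 = 586/25.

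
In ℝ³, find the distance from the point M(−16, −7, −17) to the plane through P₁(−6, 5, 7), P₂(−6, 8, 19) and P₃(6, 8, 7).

7√2/3

P₁P₂ = (0, 3, 12) and P₁P₃ = (12, 3, 0), so a normal is n = P₁P₂ × P₁P₃ = (−36, 144, −36).
Then n·(−16, −7, −17) − 684 = −504.
|n| = √(1296 + 20736 + 1296) = 108√2, so the distance is |-504|/(108√2) = 7√2/3.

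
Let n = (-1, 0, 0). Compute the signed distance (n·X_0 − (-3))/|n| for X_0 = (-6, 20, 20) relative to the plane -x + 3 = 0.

n·X_0 − (-3) = 9.
|n| = 1, so the signed distance is 9/1 = 9.

9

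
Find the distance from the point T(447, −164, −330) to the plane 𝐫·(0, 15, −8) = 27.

Normal vector n = (0, 15, −8), and n·(447, −164, −330) − 27 = 153.
|n| = √(0 + 225 + 64) = 17, so the distance is |153|/17 = 9.

9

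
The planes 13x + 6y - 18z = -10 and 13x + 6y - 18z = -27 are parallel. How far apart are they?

With common normal n = (13, 6, -18) (|n| = 23), the distance is |(-10) − (-27)|/|n| = 17/23.

17/23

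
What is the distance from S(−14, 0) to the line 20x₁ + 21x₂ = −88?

192/29

The normal to the line is n = (20, 21) with |n| = 29.
|n·S − (-88)| = |-280 − (-88)| = 192, so the distance is 192/29.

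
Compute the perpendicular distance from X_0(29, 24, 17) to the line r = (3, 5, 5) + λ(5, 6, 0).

√205

Direction vector d = (5, 6, 0).
AP = (26, 19, 12), and AP × d = (-72, 60, 61).
|AP × d|² = 12505 and |d|² = 61, so the distance is √(12505/61) = √205.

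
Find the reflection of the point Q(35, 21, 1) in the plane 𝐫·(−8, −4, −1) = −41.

(-29, -11, -7)

With n = (−8, −4, −1), the signed offset is (n·Q − (-41))/|n|² = -324/81 = -4.
Q' = Q − 2t·n = (35, 21, 1) − (-8)·(−8, −4, −1) = (−29, −11, −7).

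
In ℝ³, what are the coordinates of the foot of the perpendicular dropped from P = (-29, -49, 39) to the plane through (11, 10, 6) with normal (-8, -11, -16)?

n = (-8, -11, -16), |n|² = 441, and n·P − (-294) = 441.
t = 441/441 = 1, so the foot is P − t·n = (-29, -49, 39) − 1·(-8, -11, -16) = (-21, -38, 55).

(-21, -38, 55)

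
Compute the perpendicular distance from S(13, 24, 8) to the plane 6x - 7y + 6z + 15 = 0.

27/11

n = (6, -7, 6); n·P − (-15) = -27; |n| = 11; distance = 27/11.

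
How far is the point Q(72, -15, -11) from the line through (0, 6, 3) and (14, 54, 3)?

√5821

A direction vector is d = (14, 48, 0).
AP = (72, -21, -14), and AP × d = (672, -196, 3750).
|AP × d|² = 14552500 and |d|² = 2500, so the distance is √(14552500/2500) = √5821.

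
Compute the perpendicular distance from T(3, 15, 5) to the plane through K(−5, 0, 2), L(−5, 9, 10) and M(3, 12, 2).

3/17

KL = (0, 9, 8) and KM = (8, 12, 0), so a normal is n = KL × KM = (−96, 64, −72).
d = |(-96)·3 + 64·15 + (-72)·5 − 336| / √(9216 + 4096 + 5184) = |-24| / 136 = 3/17.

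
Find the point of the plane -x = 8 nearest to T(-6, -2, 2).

n = (-1, 0, 0), |n|² = 1, and n·T − 8 = -2.
t = -2/1 = -2, so the foot is T − t·n = (-6, -2, 2) − (-2)·(-1, 0, 0) = (-8, -2, 2).

(-8, -2, 2)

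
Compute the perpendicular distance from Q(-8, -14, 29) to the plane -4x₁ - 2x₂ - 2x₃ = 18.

4√6/3

Normal vector n = (-4, -2, -2), and n·(-8, -14, 29) - 18 = -16.
|n| = √(16 + 4 + 4) = 2√6, so the distance is |-16|/(2√6) = 4√6/3.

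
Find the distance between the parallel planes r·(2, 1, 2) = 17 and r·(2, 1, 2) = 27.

10/3

Both planes have normal n = (2, 1, 2), |n| = 3. Any point on the first plane is at distance |27 − 17|/|n| = 10/3 from the second.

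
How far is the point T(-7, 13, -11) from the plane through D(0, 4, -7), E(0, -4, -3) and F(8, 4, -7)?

1/√5

DE = (0, -8, 4) and DF = (8, 0, 0), so a normal is n = DE × DF = (0, 32, 64).
Then n·(-7, 13, -11) - (-320) = 32.
|n| = √(0 + 1024 + 4096) = 32√5, so the distance is |32|/(32√5) = 1/√5.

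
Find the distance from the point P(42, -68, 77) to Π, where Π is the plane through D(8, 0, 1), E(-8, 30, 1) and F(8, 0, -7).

DE = (-16, 30, 0) and DF = (0, 0, -8), so a normal is n = DE × DF = (-240, -128, 0).
n = (-240, -128, 0); n·P − (-1920) = 544; |n| = 272; distance = 544/272 = 2.

2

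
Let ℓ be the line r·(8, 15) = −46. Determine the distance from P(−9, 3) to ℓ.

The normal to the line is n = (8, 15) with |n| = 17.
|n·P − (-46)| = |-27 − (-46)| = 19, so the distance is 19/17.

19/17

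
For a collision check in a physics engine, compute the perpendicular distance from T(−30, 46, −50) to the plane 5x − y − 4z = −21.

25/√42

Normal vector n = (5, −1, −4), and n·(−30, 46, −50) − (−21) = 25.
|n| = √(25 + 1 + 16) = √42, so the distance is |25|/√42 = 25√42/42.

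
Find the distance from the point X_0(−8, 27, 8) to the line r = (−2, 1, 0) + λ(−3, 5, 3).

2√22

Direction vector d = (−3, 5, 3).
AP = (−6, 26, 8), and AP × d = (38, −6, 48).
|AP × d|² = 3784 and |d|² = 43, so the distance is √(3784/43) = √88 = 2√22.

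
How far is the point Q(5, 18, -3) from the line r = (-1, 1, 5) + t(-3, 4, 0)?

Direction vector d = (-3, 4, 0).
AP = (6, 17, -8); AP·d = 50, |AP|² = 389, |d|² = 25.
distance² = |AP|² − (AP·d)²/|d|² = 389 − 2500/25 = 289, so the distance is 17.

17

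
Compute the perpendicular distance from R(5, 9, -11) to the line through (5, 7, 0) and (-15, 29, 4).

A direction vector is d = (-20, 22, 4).
AP = (0, 2, -11); AP·d = 0, |AP|² = 125, |d|² = 900.
distance² = |AP|² − (AP·d)²/|d|² = 125 − 0/900 = 125, so the distance is 5√5.

5√5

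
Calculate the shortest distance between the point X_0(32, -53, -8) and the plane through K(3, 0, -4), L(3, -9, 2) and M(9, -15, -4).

27√38/38

KL = (0, -9, 6) and KM = (6, -15, 0), so a normal is n = KL × KM = (90, 36, 54).
Then n·(32, -53, -8) - 54 = 486.
|n| = √(8100 + 1296 + 2916) = 18√38, so the distance is |486|/(18√38) = 27√38/38.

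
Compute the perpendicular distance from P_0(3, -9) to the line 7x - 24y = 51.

d = |7·3 + (-24)·(-9) − 51| / √(49 + 576) = |186|/25 = 186/25.

186/25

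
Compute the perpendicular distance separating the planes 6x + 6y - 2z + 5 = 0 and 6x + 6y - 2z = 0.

Both planes have normal n = (6, 6, -2), |n| = 2√19. Any point on the first plane is at distance |0 − (-5)|/|n| = 5/(2√19) = 5√19/38 from the second.

5/(2√19)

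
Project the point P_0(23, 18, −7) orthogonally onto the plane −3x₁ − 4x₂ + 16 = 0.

The perpendicular from P_0 has direction n = (−3, −4, 0): r = (23, 18, −7) + λ(−3, −4, 0).
Substitute into the plane: n·(P_0 + λn) = -16 gives -141 + 25λ = -16, so λ = 5.
Foot = (23, 18, −7) + 5·(−3, −4, 0) = (8, −2, −7).

(8, -2, -7)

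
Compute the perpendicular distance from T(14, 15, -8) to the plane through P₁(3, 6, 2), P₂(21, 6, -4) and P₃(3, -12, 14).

√14/14

P₁P₂ = (18, 0, -6) and P₁P₃ = (0, -18, 12), so a normal is n = P₁P₂ × P₁P₃ = (-108, -216, -324).
Then n·(14, 15, -8) - (-2268) = 108.
|n| = √(11664 + 46656 + 104976) = 108√14, so the distance is |108|/(108√14) = 1/√14.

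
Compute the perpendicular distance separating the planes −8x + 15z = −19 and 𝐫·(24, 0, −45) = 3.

Divide the second equation by -3 to match normals: −8x + 15z = -1.
With common normal n = (−8, 0, 15) (|n| = 17), the distance is |(-19) − (-1)|/|n| = 18/17.

18/17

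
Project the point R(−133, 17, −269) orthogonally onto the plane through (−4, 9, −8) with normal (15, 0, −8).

(-2396/17, 17, -4501/17)

The perpendicular from R has direction n = (15, 0, −8): r = (−133, 17, −269) + λ(15, 0, −8).
Substitute into the plane: n·(R + λn) = 4 gives 157 + 289λ = 4, so λ = -9/17.
Foot = (−133, 17, −269) + (-9/17)·(15, 0, −8) = (−2396/17, 17, −4501/17).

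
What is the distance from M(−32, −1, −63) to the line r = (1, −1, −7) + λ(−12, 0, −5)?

39

Direction vector d = (−12, 0, −5).
AP = (−33, 0, −56); AP·d = 676, |AP|² = 4225, |d|² = 169.
distance² = |AP|² − (AP·d)²/|d|² = 4225 − 456976/169 = 1521, so the distance is 39.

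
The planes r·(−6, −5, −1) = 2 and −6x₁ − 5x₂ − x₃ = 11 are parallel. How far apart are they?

With common normal n = (−6, −5, −1) (|n| = √62), the distance is |2 − 11|/|n| = 9/√62.

9/√62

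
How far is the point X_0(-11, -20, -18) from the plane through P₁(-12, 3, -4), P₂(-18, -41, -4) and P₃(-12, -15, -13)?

P₁P₂ = (-6, -44, 0) and P₁P₃ = (0, -18, -9), so a normal is n = P₁P₂ × P₁P₃ = (396, -54, 108).
n = (396, -54, 108); n·P − (-5346) = 126; |n| = 414; distance = 126/414 = 7/23.

7/23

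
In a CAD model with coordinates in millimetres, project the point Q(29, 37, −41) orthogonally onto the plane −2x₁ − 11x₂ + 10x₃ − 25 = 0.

(21, -7, -1)

n = (−2, −11, 10), |n|² = 225, and n·Q − 25 = -900.
t = -900/225 = -4, so the foot is Q − t·n = (29, 37, −41) − (-4)·(−2, −11, 10) = (21, −7, −1).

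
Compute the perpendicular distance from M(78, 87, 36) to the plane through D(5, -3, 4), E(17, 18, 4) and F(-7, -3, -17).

DE = (12, 21, 0) and DF = (-12, 0, -21), so a normal is n = DE × DF = (-441, 252, 252).
n = (-441, 252, 252); n·P − (-1953) = -1449; |n| = 567; distance = 1449/567 = 23/9.

23/9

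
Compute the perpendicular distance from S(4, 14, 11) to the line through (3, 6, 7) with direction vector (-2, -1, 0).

√61

Direction vector d = (-2, -1, 0).
AP = (1, 8, 4), and AP × d = (4, -8, 15).
|AP × d|² = 305 and |d|² = 5, so the distance is √(305/5) = √61.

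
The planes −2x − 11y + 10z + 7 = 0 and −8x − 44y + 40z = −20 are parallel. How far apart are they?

2/15

Divide the second equation by 4 to match normals: −2x − 11y + 10z = -5.
Both planes have normal n = (−2, −11, 10), |n| = 15. Any point on the first plane is at distance |(-5) − (-7)|/|n| = 2/15 from the second.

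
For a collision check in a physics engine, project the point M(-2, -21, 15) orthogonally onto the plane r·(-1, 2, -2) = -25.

The perpendicular from M has direction n = (-1, 2, -2): r = (-2, -21, 15) + t(-1, 2, -2).
Substitute into the plane: n·(M + tn) = -25 gives -70 + 9t = -25, so t = 5.
Foot = (-2, -21, 15) + 5·(-1, 2, -2) = (-7, -11, 5).

(-7, -11, 5)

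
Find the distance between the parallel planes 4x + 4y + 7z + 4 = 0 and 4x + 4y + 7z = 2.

Both planes have normal n = (4, 4, 7), |n| = 9. Any point on the first plane is at distance |2 − (-4)|/|n| = 6/9 = 2/3 from the second.

2/3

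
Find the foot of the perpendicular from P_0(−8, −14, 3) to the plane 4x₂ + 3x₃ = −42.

n = (0, 4, 3), |n|² = 25, and n·P_0 − (-42) = -5.
t = -5/25 = -1/5, so the foot is P_0 − t·n = (−8, −14, 3) − (-1/5)·(0, 4, 3) = (−8, −66/5, 18/5).

(-8, -66/5, 18/5)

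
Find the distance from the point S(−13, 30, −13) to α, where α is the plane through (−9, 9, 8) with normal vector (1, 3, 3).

The plane has equation n·(r − (−9, 9, 8)) = 0, i.e. n·r = 42.
n = (1, 3, 3); n·P − 42 = -4; |n| = √19; distance = 4/√19.

4/√19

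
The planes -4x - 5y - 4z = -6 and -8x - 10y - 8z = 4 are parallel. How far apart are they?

8/√57

Divide the second equation by 2 to match normals: -4x - 5y - 4z = 2.
Both planes have normal n = (-4, -5, -4), |n| = √57. Any point on the first plane is at distance |2 − (-6)|/|n| = 8/√57 from the second.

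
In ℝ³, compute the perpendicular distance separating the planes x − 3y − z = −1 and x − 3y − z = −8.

Both planes have normal n = (1, −3, −1), |n| = √11. Any point on the first plane is at distance |(-8) − (-1)|/|n| = 7/√11 = 7√11/11 from the second.

7/√11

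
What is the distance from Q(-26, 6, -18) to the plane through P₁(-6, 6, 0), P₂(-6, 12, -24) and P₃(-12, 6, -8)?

P₁P₂ = (0, 6, -24) and P₁P₃ = (-6, 0, -8), so a normal is n = P₁P₂ × P₁P₃ = (-48, 144, 36).
Then n·(-26, 6, -18) - 1152 = 312.
|n| = √(2304 + 20736 + 1296) = 156, so the distance is |312|/156 = 2.

2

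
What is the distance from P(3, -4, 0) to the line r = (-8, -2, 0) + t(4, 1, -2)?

√41

Direction vector d = (4, 1, -2).
AP = (11, -2, 0), and AP × d = (4, 22, 19).
|AP × d|² = 861 and |d|² = 21, so the distance is √(861/21) = √41.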